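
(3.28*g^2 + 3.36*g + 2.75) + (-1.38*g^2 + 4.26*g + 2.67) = 1.9*g^2 + 7.62*g + 5.42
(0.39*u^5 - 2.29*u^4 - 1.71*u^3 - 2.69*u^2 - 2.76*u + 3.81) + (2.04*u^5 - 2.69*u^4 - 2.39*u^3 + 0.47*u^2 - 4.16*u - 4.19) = 2.43*u^5 - 4.98*u^4 - 4.1*u^3 - 2.22*u^2 - 6.92*u - 0.38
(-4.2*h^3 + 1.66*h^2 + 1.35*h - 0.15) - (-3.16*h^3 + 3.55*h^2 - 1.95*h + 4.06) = -1.04*h^3 - 1.89*h^2 + 3.3*h - 4.21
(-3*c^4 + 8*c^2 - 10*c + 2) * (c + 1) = -3*c^5 - 3*c^4 + 8*c^3 - 2*c^2 - 8*c + 2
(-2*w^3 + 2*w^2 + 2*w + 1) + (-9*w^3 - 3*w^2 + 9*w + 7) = -11*w^3 - w^2 + 11*w + 8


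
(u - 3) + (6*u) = 7*u - 3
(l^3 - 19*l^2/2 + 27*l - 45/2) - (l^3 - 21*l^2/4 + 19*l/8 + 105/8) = -17*l^2/4 + 197*l/8 - 285/8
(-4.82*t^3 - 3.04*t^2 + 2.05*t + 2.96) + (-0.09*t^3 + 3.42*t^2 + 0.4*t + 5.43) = -4.91*t^3 + 0.38*t^2 + 2.45*t + 8.39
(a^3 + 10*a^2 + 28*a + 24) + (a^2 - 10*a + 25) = a^3 + 11*a^2 + 18*a + 49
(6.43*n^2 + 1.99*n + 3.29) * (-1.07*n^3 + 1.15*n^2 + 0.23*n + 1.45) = -6.8801*n^5 + 5.2652*n^4 + 0.2471*n^3 + 13.5647*n^2 + 3.6422*n + 4.7705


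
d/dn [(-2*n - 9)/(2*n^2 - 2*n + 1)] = 4*(n^2 + 9*n - 5)/(4*n^4 - 8*n^3 + 8*n^2 - 4*n + 1)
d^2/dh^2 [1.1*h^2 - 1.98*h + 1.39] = 2.20000000000000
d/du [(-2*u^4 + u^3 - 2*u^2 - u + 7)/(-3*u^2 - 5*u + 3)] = (12*u^5 + 27*u^4 - 34*u^3 + 16*u^2 + 30*u + 32)/(9*u^4 + 30*u^3 + 7*u^2 - 30*u + 9)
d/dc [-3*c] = -3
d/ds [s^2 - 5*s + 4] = 2*s - 5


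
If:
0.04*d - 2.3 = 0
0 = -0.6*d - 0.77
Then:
No Solution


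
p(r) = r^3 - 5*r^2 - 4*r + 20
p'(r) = 3*r^2 - 10*r - 4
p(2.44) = -5.00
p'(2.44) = -10.54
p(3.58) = -12.52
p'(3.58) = -1.35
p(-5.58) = -287.10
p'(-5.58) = 145.21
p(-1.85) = 3.96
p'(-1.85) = 24.77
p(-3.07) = -43.78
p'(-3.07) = 54.97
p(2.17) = -2.01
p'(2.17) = -11.57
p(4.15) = -11.24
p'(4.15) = 6.17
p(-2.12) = -3.52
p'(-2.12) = 30.68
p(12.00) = 980.00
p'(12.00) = 308.00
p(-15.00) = -4420.00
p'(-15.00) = 821.00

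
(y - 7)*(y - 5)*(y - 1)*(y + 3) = y^4 - 10*y^3 + 8*y^2 + 106*y - 105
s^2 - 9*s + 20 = (s - 5)*(s - 4)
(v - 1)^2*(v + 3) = v^3 + v^2 - 5*v + 3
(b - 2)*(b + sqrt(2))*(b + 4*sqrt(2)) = b^3 - 2*b^2 + 5*sqrt(2)*b^2 - 10*sqrt(2)*b + 8*b - 16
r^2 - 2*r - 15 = (r - 5)*(r + 3)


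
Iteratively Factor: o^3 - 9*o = (o)*(o^2 - 9) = o*(o + 3)*(o - 3)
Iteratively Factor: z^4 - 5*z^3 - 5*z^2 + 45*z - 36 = (z - 3)*(z^3 - 2*z^2 - 11*z + 12) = (z - 3)*(z - 1)*(z^2 - z - 12) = (z - 3)*(z - 1)*(z + 3)*(z - 4)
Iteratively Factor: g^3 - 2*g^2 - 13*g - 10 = (g + 1)*(g^2 - 3*g - 10) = (g + 1)*(g + 2)*(g - 5)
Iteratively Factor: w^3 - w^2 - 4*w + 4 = (w - 1)*(w^2 - 4) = (w - 1)*(w + 2)*(w - 2)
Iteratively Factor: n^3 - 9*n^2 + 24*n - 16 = (n - 1)*(n^2 - 8*n + 16) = (n - 4)*(n - 1)*(n - 4)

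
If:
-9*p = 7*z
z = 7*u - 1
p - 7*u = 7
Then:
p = 7/2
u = -1/2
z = -9/2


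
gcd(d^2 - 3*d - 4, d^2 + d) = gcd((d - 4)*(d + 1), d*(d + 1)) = d + 1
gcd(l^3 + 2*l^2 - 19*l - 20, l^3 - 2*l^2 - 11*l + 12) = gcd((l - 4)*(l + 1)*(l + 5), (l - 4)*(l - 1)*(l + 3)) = l - 4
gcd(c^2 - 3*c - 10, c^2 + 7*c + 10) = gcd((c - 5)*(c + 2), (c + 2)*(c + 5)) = c + 2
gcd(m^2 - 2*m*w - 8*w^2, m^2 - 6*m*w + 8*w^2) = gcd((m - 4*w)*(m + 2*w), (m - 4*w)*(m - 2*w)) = -m + 4*w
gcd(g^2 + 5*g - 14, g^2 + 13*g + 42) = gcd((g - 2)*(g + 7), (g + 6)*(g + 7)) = g + 7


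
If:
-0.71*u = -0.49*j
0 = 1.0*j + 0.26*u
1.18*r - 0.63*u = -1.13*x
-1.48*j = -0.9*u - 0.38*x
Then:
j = 0.00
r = 0.00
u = 0.00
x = 0.00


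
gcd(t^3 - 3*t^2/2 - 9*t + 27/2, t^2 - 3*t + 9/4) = t - 3/2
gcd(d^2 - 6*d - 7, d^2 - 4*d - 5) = d + 1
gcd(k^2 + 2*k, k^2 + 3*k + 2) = k + 2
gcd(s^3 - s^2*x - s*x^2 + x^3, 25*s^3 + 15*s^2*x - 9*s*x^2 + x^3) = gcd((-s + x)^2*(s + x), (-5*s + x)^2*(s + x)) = s + x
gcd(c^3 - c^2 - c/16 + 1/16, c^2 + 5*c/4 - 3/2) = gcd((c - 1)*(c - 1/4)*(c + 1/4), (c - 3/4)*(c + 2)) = 1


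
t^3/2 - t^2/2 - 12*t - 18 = (t/2 + 1)*(t - 6)*(t + 3)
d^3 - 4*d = d*(d - 2)*(d + 2)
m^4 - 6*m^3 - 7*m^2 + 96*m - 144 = (m - 4)*(m - 3)^2*(m + 4)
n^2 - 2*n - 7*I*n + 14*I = (n - 2)*(n - 7*I)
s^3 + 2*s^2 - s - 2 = (s - 1)*(s + 1)*(s + 2)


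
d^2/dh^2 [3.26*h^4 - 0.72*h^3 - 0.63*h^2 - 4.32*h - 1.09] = 39.12*h^2 - 4.32*h - 1.26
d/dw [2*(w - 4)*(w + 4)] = 4*w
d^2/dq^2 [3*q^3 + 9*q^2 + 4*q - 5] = 18*q + 18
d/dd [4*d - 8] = 4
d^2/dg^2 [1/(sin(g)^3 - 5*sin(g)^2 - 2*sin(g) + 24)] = (-9*sin(g)^6 + 55*sin(g)^5 - 84*sin(g)^4 + 106*sin(g)^3 - 346*sin(g)^2 - 132*sin(g) + 248)/(sin(g)^3 - 5*sin(g)^2 - 2*sin(g) + 24)^3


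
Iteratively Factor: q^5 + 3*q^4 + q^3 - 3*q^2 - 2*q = (q + 1)*(q^4 + 2*q^3 - q^2 - 2*q) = (q - 1)*(q + 1)*(q^3 + 3*q^2 + 2*q) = (q - 1)*(q + 1)^2*(q^2 + 2*q) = (q - 1)*(q + 1)^2*(q + 2)*(q)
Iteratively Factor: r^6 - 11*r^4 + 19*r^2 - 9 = (r - 1)*(r^5 + r^4 - 10*r^3 - 10*r^2 + 9*r + 9) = (r - 1)^2*(r^4 + 2*r^3 - 8*r^2 - 18*r - 9) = (r - 1)^2*(r + 1)*(r^3 + r^2 - 9*r - 9) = (r - 1)^2*(r + 1)*(r + 3)*(r^2 - 2*r - 3) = (r - 3)*(r - 1)^2*(r + 1)*(r + 3)*(r + 1)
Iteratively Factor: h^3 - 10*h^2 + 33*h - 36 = (h - 3)*(h^2 - 7*h + 12) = (h - 3)^2*(h - 4)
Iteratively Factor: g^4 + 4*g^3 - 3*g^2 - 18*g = (g + 3)*(g^3 + g^2 - 6*g) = (g - 2)*(g + 3)*(g^2 + 3*g) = g*(g - 2)*(g + 3)*(g + 3)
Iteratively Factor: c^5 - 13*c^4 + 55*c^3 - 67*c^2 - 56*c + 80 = (c - 1)*(c^4 - 12*c^3 + 43*c^2 - 24*c - 80) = (c - 4)*(c - 1)*(c^3 - 8*c^2 + 11*c + 20) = (c - 5)*(c - 4)*(c - 1)*(c^2 - 3*c - 4) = (c - 5)*(c - 4)^2*(c - 1)*(c + 1)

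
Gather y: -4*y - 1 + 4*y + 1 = 0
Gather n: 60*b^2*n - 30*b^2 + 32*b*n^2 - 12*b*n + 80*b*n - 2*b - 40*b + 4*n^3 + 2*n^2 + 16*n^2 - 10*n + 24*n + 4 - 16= -30*b^2 - 42*b + 4*n^3 + n^2*(32*b + 18) + n*(60*b^2 + 68*b + 14) - 12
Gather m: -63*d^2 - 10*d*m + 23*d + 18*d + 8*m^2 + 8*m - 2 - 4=-63*d^2 + 41*d + 8*m^2 + m*(8 - 10*d) - 6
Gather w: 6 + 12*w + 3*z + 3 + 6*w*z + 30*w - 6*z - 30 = w*(6*z + 42) - 3*z - 21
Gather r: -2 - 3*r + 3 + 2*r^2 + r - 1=2*r^2 - 2*r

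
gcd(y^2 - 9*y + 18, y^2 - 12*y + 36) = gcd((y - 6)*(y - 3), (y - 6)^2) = y - 6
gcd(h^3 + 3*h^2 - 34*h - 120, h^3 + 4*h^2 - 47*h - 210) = h + 5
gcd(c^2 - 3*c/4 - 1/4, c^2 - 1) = c - 1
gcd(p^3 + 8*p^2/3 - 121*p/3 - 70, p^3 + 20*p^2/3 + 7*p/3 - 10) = p + 5/3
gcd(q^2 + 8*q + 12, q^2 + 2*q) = q + 2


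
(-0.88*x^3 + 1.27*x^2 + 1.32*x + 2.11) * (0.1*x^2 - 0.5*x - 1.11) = -0.088*x^5 + 0.567*x^4 + 0.4738*x^3 - 1.8587*x^2 - 2.5202*x - 2.3421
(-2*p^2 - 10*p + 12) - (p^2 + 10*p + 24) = -3*p^2 - 20*p - 12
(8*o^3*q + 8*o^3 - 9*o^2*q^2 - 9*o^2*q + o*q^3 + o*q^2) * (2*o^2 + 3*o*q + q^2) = 16*o^5*q + 16*o^5 + 6*o^4*q^2 + 6*o^4*q - 17*o^3*q^3 - 17*o^3*q^2 - 6*o^2*q^4 - 6*o^2*q^3 + o*q^5 + o*q^4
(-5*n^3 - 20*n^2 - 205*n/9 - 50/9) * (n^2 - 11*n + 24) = -5*n^5 + 35*n^4 + 695*n^3/9 - 235*n^2 - 4370*n/9 - 400/3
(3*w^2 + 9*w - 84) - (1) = 3*w^2 + 9*w - 85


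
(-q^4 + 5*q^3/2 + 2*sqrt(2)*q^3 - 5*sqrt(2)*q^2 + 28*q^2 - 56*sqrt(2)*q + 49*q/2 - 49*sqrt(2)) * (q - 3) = -q^5 + 2*sqrt(2)*q^4 + 11*q^4/2 - 11*sqrt(2)*q^3 + 41*q^3/2 - 119*q^2/2 - 41*sqrt(2)*q^2 - 147*q/2 + 119*sqrt(2)*q + 147*sqrt(2)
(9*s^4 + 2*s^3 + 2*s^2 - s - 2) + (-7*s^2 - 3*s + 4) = 9*s^4 + 2*s^3 - 5*s^2 - 4*s + 2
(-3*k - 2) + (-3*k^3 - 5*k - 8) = -3*k^3 - 8*k - 10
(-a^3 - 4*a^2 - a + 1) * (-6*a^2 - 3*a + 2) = 6*a^5 + 27*a^4 + 16*a^3 - 11*a^2 - 5*a + 2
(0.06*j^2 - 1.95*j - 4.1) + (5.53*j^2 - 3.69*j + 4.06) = 5.59*j^2 - 5.64*j - 0.04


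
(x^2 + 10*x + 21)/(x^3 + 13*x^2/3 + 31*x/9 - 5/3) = 9*(x + 7)/(9*x^2 + 12*x - 5)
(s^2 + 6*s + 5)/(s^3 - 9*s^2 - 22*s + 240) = (s + 1)/(s^2 - 14*s + 48)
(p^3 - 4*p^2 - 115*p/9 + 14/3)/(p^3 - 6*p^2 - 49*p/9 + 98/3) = (3*p - 1)/(3*p - 7)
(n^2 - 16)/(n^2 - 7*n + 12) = (n + 4)/(n - 3)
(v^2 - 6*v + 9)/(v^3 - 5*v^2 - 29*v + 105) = (v - 3)/(v^2 - 2*v - 35)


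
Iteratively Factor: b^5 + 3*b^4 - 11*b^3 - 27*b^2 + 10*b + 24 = (b - 3)*(b^4 + 6*b^3 + 7*b^2 - 6*b - 8) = (b - 3)*(b + 4)*(b^3 + 2*b^2 - b - 2) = (b - 3)*(b + 2)*(b + 4)*(b^2 - 1) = (b - 3)*(b + 1)*(b + 2)*(b + 4)*(b - 1)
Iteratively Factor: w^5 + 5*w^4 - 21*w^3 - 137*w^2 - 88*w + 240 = (w + 4)*(w^4 + w^3 - 25*w^2 - 37*w + 60) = (w + 4)^2*(w^3 - 3*w^2 - 13*w + 15) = (w - 5)*(w + 4)^2*(w^2 + 2*w - 3) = (w - 5)*(w - 1)*(w + 4)^2*(w + 3)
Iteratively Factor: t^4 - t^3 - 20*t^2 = (t)*(t^3 - t^2 - 20*t) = t*(t - 5)*(t^2 + 4*t) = t*(t - 5)*(t + 4)*(t)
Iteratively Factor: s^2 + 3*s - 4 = (s + 4)*(s - 1)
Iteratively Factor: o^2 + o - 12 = (o - 3)*(o + 4)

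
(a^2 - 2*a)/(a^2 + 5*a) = (a - 2)/(a + 5)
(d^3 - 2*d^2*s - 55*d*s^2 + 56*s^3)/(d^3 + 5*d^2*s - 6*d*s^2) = (d^2 - d*s - 56*s^2)/(d*(d + 6*s))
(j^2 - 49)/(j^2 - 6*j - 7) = (j + 7)/(j + 1)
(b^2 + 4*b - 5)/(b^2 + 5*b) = (b - 1)/b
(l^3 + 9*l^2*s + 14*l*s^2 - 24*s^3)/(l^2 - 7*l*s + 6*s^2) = (-l^2 - 10*l*s - 24*s^2)/(-l + 6*s)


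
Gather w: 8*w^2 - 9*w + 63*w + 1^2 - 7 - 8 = 8*w^2 + 54*w - 14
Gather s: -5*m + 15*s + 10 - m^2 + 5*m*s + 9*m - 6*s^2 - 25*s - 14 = -m^2 + 4*m - 6*s^2 + s*(5*m - 10) - 4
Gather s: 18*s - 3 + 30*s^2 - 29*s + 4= 30*s^2 - 11*s + 1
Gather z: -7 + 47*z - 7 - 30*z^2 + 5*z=-30*z^2 + 52*z - 14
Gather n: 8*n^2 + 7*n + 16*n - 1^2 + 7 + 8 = 8*n^2 + 23*n + 14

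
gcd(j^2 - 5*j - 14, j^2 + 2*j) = j + 2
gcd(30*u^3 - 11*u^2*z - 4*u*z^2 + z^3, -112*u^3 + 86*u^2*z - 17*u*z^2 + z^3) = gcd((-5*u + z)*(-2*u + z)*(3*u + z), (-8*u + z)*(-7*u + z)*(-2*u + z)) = -2*u + z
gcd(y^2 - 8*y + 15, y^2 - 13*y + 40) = y - 5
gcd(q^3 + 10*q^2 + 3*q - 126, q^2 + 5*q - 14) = q + 7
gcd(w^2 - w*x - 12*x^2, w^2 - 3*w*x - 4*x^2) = -w + 4*x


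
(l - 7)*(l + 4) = l^2 - 3*l - 28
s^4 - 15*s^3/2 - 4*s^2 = s^2*(s - 8)*(s + 1/2)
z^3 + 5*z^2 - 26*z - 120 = (z - 5)*(z + 4)*(z + 6)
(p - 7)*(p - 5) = p^2 - 12*p + 35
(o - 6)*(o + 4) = o^2 - 2*o - 24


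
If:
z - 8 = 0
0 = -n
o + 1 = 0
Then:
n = 0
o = -1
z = 8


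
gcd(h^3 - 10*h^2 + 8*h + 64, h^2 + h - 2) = h + 2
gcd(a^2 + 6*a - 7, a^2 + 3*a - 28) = a + 7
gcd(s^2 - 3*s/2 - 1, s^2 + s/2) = s + 1/2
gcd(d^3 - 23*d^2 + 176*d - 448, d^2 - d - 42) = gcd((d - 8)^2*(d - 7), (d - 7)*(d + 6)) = d - 7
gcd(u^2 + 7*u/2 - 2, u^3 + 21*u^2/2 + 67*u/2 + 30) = u + 4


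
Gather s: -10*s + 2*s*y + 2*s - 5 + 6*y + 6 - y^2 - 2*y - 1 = s*(2*y - 8) - y^2 + 4*y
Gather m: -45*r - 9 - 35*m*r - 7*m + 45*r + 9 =m*(-35*r - 7)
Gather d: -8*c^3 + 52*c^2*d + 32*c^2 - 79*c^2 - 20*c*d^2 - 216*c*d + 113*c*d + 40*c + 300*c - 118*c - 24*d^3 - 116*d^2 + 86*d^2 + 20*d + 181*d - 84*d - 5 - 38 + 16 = -8*c^3 - 47*c^2 + 222*c - 24*d^3 + d^2*(-20*c - 30) + d*(52*c^2 - 103*c + 117) - 27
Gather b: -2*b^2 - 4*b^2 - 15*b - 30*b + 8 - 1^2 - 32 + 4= -6*b^2 - 45*b - 21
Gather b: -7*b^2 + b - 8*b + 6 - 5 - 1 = -7*b^2 - 7*b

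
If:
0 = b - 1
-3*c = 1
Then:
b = 1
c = -1/3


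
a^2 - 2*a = a*(a - 2)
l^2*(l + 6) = l^3 + 6*l^2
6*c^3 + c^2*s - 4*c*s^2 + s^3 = (-3*c + s)*(-2*c + s)*(c + s)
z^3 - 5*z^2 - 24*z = z*(z - 8)*(z + 3)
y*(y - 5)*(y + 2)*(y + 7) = y^4 + 4*y^3 - 31*y^2 - 70*y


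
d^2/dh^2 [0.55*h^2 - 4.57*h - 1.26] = 1.10000000000000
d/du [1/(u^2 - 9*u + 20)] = (9 - 2*u)/(u^2 - 9*u + 20)^2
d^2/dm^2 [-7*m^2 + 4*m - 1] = -14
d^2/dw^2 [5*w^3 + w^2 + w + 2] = 30*w + 2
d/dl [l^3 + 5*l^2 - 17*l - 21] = 3*l^2 + 10*l - 17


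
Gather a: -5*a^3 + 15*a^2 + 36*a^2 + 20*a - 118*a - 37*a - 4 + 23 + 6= -5*a^3 + 51*a^2 - 135*a + 25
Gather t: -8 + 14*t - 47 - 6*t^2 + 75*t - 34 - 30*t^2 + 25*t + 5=-36*t^2 + 114*t - 84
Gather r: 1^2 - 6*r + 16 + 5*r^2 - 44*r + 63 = 5*r^2 - 50*r + 80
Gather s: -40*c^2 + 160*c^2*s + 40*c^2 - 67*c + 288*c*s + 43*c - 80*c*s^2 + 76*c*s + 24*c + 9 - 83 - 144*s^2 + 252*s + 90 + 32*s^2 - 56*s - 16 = s^2*(-80*c - 112) + s*(160*c^2 + 364*c + 196)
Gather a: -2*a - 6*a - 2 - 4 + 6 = -8*a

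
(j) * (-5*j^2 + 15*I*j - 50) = -5*j^3 + 15*I*j^2 - 50*j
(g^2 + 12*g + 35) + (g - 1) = g^2 + 13*g + 34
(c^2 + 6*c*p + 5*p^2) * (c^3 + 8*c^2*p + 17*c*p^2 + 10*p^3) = c^5 + 14*c^4*p + 70*c^3*p^2 + 152*c^2*p^3 + 145*c*p^4 + 50*p^5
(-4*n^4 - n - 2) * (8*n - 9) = -32*n^5 + 36*n^4 - 8*n^2 - 7*n + 18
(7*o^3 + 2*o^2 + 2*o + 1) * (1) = 7*o^3 + 2*o^2 + 2*o + 1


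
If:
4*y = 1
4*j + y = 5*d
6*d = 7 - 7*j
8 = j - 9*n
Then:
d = 119/236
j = 67/118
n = -877/1062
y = 1/4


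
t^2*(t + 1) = t^3 + t^2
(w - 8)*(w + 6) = w^2 - 2*w - 48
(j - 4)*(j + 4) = j^2 - 16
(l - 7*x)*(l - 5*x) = l^2 - 12*l*x + 35*x^2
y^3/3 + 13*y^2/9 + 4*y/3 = y*(y/3 + 1)*(y + 4/3)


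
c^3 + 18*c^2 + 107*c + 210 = (c + 5)*(c + 6)*(c + 7)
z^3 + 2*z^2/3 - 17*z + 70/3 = (z - 7/3)*(z - 2)*(z + 5)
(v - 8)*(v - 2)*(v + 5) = v^3 - 5*v^2 - 34*v + 80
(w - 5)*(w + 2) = w^2 - 3*w - 10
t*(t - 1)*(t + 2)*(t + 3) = t^4 + 4*t^3 + t^2 - 6*t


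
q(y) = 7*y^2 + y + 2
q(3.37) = 84.87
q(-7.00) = 338.00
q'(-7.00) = -97.00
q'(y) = 14*y + 1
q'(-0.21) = -1.94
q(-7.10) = 347.77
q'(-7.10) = -98.40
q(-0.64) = 4.23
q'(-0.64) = -7.96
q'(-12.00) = -167.00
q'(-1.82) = -24.48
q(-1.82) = 23.37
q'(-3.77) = -51.78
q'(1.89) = 27.46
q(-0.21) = 2.10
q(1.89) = 28.89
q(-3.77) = 97.72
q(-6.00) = 248.00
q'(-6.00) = -83.00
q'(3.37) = 48.18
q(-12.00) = 998.00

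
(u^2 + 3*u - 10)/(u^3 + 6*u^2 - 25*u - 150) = (u - 2)/(u^2 + u - 30)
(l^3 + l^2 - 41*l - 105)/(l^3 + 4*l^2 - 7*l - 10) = (l^2 - 4*l - 21)/(l^2 - l - 2)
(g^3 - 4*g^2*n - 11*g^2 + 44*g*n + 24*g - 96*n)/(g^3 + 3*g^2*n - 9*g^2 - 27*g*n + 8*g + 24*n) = (g^2 - 4*g*n - 3*g + 12*n)/(g^2 + 3*g*n - g - 3*n)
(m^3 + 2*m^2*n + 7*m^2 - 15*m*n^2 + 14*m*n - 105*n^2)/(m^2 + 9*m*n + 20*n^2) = (m^2 - 3*m*n + 7*m - 21*n)/(m + 4*n)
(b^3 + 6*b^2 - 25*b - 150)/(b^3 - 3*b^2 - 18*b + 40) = (b^2 + 11*b + 30)/(b^2 + 2*b - 8)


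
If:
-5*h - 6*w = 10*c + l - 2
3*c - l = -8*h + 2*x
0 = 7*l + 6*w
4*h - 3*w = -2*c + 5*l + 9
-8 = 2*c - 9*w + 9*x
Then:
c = -584/145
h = 342/145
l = -442/87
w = 1547/261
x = 89/15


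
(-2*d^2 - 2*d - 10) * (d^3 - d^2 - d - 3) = -2*d^5 - 6*d^3 + 18*d^2 + 16*d + 30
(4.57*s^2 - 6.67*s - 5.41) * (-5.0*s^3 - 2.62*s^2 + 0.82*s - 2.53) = -22.85*s^5 + 21.3766*s^4 + 48.2728*s^3 - 2.8573*s^2 + 12.4389*s + 13.6873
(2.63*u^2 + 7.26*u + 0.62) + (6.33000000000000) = 2.63*u^2 + 7.26*u + 6.95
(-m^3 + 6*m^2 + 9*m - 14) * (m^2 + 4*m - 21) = -m^5 + 2*m^4 + 54*m^3 - 104*m^2 - 245*m + 294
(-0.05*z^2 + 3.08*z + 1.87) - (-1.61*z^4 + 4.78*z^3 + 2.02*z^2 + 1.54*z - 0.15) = 1.61*z^4 - 4.78*z^3 - 2.07*z^2 + 1.54*z + 2.02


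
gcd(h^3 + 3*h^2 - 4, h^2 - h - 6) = h + 2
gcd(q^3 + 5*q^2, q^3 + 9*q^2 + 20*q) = q^2 + 5*q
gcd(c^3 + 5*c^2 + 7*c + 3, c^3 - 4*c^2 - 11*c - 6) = c^2 + 2*c + 1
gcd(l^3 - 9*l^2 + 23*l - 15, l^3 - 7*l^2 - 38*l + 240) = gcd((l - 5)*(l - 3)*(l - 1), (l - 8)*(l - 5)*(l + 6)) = l - 5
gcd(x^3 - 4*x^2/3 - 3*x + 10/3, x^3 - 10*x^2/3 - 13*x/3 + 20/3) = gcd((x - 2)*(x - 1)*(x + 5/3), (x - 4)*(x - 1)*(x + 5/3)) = x^2 + 2*x/3 - 5/3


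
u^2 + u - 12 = (u - 3)*(u + 4)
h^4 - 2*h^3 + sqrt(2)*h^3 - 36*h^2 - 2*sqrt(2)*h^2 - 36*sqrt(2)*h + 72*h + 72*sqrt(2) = (h - 6)*(h - 2)*(h + 6)*(h + sqrt(2))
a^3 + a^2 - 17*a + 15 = (a - 3)*(a - 1)*(a + 5)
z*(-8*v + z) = -8*v*z + z^2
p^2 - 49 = (p - 7)*(p + 7)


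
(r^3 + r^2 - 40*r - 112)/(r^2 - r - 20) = (r^2 - 3*r - 28)/(r - 5)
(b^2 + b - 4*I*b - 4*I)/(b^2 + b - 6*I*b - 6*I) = (b - 4*I)/(b - 6*I)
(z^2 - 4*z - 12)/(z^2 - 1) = (z^2 - 4*z - 12)/(z^2 - 1)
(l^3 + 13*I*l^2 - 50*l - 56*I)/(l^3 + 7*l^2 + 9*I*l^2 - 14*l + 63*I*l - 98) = (l + 4*I)/(l + 7)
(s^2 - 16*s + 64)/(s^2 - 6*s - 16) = (s - 8)/(s + 2)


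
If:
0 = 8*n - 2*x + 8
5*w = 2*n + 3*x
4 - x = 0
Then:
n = 0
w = 12/5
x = 4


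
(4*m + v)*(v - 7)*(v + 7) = 4*m*v^2 - 196*m + v^3 - 49*v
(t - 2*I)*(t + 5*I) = t^2 + 3*I*t + 10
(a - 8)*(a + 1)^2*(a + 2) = a^4 - 4*a^3 - 27*a^2 - 38*a - 16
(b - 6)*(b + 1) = b^2 - 5*b - 6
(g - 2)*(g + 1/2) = g^2 - 3*g/2 - 1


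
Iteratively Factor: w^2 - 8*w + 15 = (w - 3)*(w - 5)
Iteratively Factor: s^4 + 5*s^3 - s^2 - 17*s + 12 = (s + 4)*(s^3 + s^2 - 5*s + 3) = (s - 1)*(s + 4)*(s^2 + 2*s - 3) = (s - 1)*(s + 3)*(s + 4)*(s - 1)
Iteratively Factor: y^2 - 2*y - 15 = (y + 3)*(y - 5)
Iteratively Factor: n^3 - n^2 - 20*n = (n + 4)*(n^2 - 5*n) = n*(n + 4)*(n - 5)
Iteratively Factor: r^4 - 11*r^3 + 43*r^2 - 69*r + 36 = (r - 4)*(r^3 - 7*r^2 + 15*r - 9) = (r - 4)*(r - 1)*(r^2 - 6*r + 9) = (r - 4)*(r - 3)*(r - 1)*(r - 3)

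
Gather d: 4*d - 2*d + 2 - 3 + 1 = 2*d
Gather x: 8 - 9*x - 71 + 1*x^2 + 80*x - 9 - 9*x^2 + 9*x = -8*x^2 + 80*x - 72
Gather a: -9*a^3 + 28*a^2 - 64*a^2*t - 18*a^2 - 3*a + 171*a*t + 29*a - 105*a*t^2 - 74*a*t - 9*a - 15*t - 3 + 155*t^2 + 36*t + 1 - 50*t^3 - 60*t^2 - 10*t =-9*a^3 + a^2*(10 - 64*t) + a*(-105*t^2 + 97*t + 17) - 50*t^3 + 95*t^2 + 11*t - 2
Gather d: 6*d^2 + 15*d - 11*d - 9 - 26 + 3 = 6*d^2 + 4*d - 32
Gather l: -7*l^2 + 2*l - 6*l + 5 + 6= -7*l^2 - 4*l + 11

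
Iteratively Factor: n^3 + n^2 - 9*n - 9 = (n - 3)*(n^2 + 4*n + 3) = (n - 3)*(n + 1)*(n + 3)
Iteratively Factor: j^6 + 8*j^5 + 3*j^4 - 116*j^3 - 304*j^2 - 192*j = (j + 4)*(j^5 + 4*j^4 - 13*j^3 - 64*j^2 - 48*j) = (j - 4)*(j + 4)*(j^4 + 8*j^3 + 19*j^2 + 12*j) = (j - 4)*(j + 1)*(j + 4)*(j^3 + 7*j^2 + 12*j) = (j - 4)*(j + 1)*(j + 3)*(j + 4)*(j^2 + 4*j) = j*(j - 4)*(j + 1)*(j + 3)*(j + 4)*(j + 4)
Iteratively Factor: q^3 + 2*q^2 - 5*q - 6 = (q + 1)*(q^2 + q - 6) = (q + 1)*(q + 3)*(q - 2)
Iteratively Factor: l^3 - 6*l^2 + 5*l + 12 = (l + 1)*(l^2 - 7*l + 12) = (l - 4)*(l + 1)*(l - 3)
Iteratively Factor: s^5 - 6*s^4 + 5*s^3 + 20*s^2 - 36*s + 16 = (s - 4)*(s^4 - 2*s^3 - 3*s^2 + 8*s - 4) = (s - 4)*(s - 1)*(s^3 - s^2 - 4*s + 4) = (s - 4)*(s - 2)*(s - 1)*(s^2 + s - 2) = (s - 4)*(s - 2)*(s - 1)^2*(s + 2)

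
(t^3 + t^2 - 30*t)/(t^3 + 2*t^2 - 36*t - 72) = t*(t - 5)/(t^2 - 4*t - 12)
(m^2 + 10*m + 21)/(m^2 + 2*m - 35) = (m + 3)/(m - 5)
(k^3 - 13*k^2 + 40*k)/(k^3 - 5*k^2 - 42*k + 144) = k*(k - 5)/(k^2 + 3*k - 18)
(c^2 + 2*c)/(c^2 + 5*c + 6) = c/(c + 3)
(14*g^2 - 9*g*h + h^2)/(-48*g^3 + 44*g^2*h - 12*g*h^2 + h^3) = (-7*g + h)/(24*g^2 - 10*g*h + h^2)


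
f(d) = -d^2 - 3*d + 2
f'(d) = -2*d - 3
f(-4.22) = -3.15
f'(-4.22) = 5.44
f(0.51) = 0.21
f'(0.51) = -4.02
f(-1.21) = 4.17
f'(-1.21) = -0.58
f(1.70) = -5.99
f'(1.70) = -6.40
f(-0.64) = 3.51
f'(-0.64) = -1.72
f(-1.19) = 4.15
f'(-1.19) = -0.62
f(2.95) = -15.55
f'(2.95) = -8.90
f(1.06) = -2.30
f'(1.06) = -5.12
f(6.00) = -52.00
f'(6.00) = -15.00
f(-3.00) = 2.00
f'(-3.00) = 3.00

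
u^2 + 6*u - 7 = (u - 1)*(u + 7)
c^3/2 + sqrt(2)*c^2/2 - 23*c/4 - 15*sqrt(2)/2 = (c/2 + sqrt(2))*(c - 5*sqrt(2)/2)*(c + 3*sqrt(2)/2)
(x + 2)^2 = x^2 + 4*x + 4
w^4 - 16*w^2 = w^2*(w - 4)*(w + 4)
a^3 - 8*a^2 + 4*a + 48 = (a - 6)*(a - 4)*(a + 2)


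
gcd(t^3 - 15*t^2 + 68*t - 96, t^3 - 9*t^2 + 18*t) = t - 3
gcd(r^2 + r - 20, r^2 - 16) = r - 4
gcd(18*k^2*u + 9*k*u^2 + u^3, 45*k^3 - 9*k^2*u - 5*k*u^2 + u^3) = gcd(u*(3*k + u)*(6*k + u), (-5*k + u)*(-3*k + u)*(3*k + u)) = 3*k + u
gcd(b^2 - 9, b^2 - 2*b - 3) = b - 3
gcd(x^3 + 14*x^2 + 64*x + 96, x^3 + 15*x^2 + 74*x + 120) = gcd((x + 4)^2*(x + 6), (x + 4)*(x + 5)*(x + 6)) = x^2 + 10*x + 24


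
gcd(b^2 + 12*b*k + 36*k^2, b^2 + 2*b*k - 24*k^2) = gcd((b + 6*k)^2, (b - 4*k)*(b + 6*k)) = b + 6*k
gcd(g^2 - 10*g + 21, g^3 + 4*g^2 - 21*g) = g - 3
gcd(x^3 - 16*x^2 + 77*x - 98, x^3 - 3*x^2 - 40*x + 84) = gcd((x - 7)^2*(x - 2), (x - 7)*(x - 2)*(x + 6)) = x^2 - 9*x + 14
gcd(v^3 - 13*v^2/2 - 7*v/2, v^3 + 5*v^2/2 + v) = v^2 + v/2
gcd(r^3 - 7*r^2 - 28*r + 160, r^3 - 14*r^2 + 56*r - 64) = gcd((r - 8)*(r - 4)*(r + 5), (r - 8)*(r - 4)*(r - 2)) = r^2 - 12*r + 32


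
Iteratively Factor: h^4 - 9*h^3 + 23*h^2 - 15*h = (h)*(h^3 - 9*h^2 + 23*h - 15) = h*(h - 1)*(h^2 - 8*h + 15) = h*(h - 3)*(h - 1)*(h - 5)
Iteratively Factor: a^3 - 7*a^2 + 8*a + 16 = (a + 1)*(a^2 - 8*a + 16) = (a - 4)*(a + 1)*(a - 4)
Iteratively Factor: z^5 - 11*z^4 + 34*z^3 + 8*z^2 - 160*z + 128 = (z - 1)*(z^4 - 10*z^3 + 24*z^2 + 32*z - 128) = (z - 1)*(z + 2)*(z^3 - 12*z^2 + 48*z - 64) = (z - 4)*(z - 1)*(z + 2)*(z^2 - 8*z + 16) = (z - 4)^2*(z - 1)*(z + 2)*(z - 4)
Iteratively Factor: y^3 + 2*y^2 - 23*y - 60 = (y + 4)*(y^2 - 2*y - 15) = (y + 3)*(y + 4)*(y - 5)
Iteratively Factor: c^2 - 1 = (c + 1)*(c - 1)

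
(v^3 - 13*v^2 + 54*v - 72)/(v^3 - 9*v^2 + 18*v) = (v - 4)/v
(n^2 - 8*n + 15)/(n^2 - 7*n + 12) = (n - 5)/(n - 4)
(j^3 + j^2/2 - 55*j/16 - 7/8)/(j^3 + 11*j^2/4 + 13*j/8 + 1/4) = (4*j - 7)/(2*(2*j + 1))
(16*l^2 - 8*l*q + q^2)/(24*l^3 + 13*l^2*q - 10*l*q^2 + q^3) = (16*l^2 - 8*l*q + q^2)/(24*l^3 + 13*l^2*q - 10*l*q^2 + q^3)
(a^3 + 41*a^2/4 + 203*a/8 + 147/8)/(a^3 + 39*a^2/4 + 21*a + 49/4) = (a + 3/2)/(a + 1)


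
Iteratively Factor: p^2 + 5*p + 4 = (p + 4)*(p + 1)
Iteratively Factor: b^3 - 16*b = (b)*(b^2 - 16) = b*(b - 4)*(b + 4)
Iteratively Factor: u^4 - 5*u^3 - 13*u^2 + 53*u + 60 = (u - 5)*(u^3 - 13*u - 12) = (u - 5)*(u + 3)*(u^2 - 3*u - 4) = (u - 5)*(u + 1)*(u + 3)*(u - 4)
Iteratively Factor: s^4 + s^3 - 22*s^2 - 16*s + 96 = (s + 3)*(s^3 - 2*s^2 - 16*s + 32) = (s - 4)*(s + 3)*(s^2 + 2*s - 8) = (s - 4)*(s - 2)*(s + 3)*(s + 4)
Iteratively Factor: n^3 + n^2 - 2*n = (n)*(n^2 + n - 2) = n*(n + 2)*(n - 1)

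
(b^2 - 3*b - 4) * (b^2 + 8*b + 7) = b^4 + 5*b^3 - 21*b^2 - 53*b - 28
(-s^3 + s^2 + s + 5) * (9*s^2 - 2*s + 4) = -9*s^5 + 11*s^4 + 3*s^3 + 47*s^2 - 6*s + 20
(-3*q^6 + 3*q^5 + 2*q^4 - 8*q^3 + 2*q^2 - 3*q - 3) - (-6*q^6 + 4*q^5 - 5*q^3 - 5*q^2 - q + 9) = 3*q^6 - q^5 + 2*q^4 - 3*q^3 + 7*q^2 - 2*q - 12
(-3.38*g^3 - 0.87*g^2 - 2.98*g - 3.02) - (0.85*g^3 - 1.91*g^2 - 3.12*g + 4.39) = -4.23*g^3 + 1.04*g^2 + 0.14*g - 7.41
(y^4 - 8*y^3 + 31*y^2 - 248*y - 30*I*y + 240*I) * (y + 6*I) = y^5 - 8*y^4 + 6*I*y^4 + 31*y^3 - 48*I*y^3 - 248*y^2 + 156*I*y^2 + 180*y - 1248*I*y - 1440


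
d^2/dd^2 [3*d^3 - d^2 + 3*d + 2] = 18*d - 2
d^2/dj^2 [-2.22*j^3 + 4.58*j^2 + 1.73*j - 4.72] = 9.16 - 13.32*j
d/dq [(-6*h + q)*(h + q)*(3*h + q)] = -21*h^2 - 4*h*q + 3*q^2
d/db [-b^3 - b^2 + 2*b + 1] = -3*b^2 - 2*b + 2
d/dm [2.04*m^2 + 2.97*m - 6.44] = 4.08*m + 2.97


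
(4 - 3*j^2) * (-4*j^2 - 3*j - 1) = 12*j^4 + 9*j^3 - 13*j^2 - 12*j - 4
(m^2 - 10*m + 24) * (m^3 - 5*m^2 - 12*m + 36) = m^5 - 15*m^4 + 62*m^3 + 36*m^2 - 648*m + 864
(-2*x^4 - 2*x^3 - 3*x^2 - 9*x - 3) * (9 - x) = 2*x^5 - 16*x^4 - 15*x^3 - 18*x^2 - 78*x - 27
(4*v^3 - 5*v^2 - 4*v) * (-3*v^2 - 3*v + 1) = -12*v^5 + 3*v^4 + 31*v^3 + 7*v^2 - 4*v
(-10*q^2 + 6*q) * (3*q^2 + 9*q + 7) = -30*q^4 - 72*q^3 - 16*q^2 + 42*q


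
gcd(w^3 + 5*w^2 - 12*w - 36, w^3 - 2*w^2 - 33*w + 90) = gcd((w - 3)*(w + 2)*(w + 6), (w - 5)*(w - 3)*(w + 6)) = w^2 + 3*w - 18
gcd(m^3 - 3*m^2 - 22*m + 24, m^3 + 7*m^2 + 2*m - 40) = m + 4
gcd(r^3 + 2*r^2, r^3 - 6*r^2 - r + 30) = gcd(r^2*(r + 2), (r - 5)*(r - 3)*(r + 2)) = r + 2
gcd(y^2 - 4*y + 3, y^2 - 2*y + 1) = y - 1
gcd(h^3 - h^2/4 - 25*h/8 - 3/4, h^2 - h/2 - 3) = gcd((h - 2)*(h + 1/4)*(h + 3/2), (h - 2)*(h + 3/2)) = h^2 - h/2 - 3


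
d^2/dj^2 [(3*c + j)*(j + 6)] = 2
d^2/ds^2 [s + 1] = 0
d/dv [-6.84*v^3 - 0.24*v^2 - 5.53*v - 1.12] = -20.52*v^2 - 0.48*v - 5.53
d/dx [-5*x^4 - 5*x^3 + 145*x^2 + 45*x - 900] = -20*x^3 - 15*x^2 + 290*x + 45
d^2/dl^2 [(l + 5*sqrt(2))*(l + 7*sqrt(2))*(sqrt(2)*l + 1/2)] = 6*sqrt(2)*l + 49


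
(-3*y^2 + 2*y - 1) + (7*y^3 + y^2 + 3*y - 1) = 7*y^3 - 2*y^2 + 5*y - 2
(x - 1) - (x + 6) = -7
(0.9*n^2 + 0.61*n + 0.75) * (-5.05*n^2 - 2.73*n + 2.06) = -4.545*n^4 - 5.5375*n^3 - 3.5988*n^2 - 0.7909*n + 1.545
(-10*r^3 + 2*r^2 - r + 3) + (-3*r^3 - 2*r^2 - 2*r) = -13*r^3 - 3*r + 3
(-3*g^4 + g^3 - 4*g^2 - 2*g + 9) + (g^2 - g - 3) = -3*g^4 + g^3 - 3*g^2 - 3*g + 6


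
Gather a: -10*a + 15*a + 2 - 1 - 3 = 5*a - 2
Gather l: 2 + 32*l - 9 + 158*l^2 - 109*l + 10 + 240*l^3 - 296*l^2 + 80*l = 240*l^3 - 138*l^2 + 3*l + 3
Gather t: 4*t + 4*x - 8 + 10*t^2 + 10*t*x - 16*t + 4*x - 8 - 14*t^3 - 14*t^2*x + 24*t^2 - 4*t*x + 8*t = -14*t^3 + t^2*(34 - 14*x) + t*(6*x - 4) + 8*x - 16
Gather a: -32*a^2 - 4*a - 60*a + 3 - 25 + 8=-32*a^2 - 64*a - 14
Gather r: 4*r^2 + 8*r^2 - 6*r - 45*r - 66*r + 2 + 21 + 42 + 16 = 12*r^2 - 117*r + 81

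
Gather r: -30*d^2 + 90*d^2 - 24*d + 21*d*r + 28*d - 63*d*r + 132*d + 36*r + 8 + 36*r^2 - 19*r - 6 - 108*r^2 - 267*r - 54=60*d^2 + 136*d - 72*r^2 + r*(-42*d - 250) - 52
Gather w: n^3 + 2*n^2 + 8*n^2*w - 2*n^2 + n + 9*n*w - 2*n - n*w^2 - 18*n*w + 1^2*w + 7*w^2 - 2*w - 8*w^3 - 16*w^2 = n^3 - n - 8*w^3 + w^2*(-n - 9) + w*(8*n^2 - 9*n - 1)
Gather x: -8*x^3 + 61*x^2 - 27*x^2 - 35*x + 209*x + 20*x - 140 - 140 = -8*x^3 + 34*x^2 + 194*x - 280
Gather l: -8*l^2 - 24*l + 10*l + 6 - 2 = -8*l^2 - 14*l + 4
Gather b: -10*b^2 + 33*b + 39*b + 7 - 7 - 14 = -10*b^2 + 72*b - 14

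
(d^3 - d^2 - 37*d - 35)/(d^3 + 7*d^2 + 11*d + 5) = (d - 7)/(d + 1)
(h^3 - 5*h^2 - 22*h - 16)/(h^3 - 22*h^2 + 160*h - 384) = (h^2 + 3*h + 2)/(h^2 - 14*h + 48)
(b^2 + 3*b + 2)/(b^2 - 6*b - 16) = (b + 1)/(b - 8)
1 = 1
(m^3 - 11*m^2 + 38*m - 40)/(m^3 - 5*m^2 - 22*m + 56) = (m^2 - 9*m + 20)/(m^2 - 3*m - 28)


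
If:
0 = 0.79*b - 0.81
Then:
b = 1.03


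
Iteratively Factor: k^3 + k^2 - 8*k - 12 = (k + 2)*(k^2 - k - 6) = (k + 2)^2*(k - 3)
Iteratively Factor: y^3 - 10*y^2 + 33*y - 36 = (y - 3)*(y^2 - 7*y + 12) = (y - 4)*(y - 3)*(y - 3)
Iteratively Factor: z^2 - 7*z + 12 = (z - 3)*(z - 4)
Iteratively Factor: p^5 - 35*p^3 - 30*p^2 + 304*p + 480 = (p + 3)*(p^4 - 3*p^3 - 26*p^2 + 48*p + 160) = (p - 4)*(p + 3)*(p^3 + p^2 - 22*p - 40) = (p - 4)*(p + 3)*(p + 4)*(p^2 - 3*p - 10) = (p - 5)*(p - 4)*(p + 3)*(p + 4)*(p + 2)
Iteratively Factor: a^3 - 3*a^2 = (a - 3)*(a^2) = a*(a - 3)*(a)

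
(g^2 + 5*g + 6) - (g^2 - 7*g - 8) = 12*g + 14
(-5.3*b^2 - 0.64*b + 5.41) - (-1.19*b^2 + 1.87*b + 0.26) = -4.11*b^2 - 2.51*b + 5.15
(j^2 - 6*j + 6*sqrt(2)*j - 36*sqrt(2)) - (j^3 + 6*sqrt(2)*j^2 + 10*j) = -j^3 - 6*sqrt(2)*j^2 + j^2 - 16*j + 6*sqrt(2)*j - 36*sqrt(2)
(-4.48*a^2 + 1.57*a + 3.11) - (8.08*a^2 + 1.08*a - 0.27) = -12.56*a^2 + 0.49*a + 3.38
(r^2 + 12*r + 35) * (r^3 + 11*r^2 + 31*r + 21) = r^5 + 23*r^4 + 198*r^3 + 778*r^2 + 1337*r + 735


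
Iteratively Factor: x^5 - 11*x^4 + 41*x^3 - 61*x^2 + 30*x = (x)*(x^4 - 11*x^3 + 41*x^2 - 61*x + 30) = x*(x - 1)*(x^3 - 10*x^2 + 31*x - 30) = x*(x - 5)*(x - 1)*(x^2 - 5*x + 6) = x*(x - 5)*(x - 2)*(x - 1)*(x - 3)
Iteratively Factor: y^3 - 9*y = (y - 3)*(y^2 + 3*y) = (y - 3)*(y + 3)*(y)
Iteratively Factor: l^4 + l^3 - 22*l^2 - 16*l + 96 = (l - 2)*(l^3 + 3*l^2 - 16*l - 48) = (l - 2)*(l + 3)*(l^2 - 16) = (l - 2)*(l + 3)*(l + 4)*(l - 4)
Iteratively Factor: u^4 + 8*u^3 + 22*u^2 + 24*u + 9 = (u + 1)*(u^3 + 7*u^2 + 15*u + 9) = (u + 1)^2*(u^2 + 6*u + 9) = (u + 1)^2*(u + 3)*(u + 3)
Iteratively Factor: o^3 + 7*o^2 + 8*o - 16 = (o + 4)*(o^2 + 3*o - 4) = (o - 1)*(o + 4)*(o + 4)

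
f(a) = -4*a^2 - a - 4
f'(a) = -8*a - 1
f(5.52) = -131.40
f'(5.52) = -45.16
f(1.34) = -12.52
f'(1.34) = -11.72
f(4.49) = -89.13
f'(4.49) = -36.92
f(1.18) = -10.75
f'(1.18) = -10.44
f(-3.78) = -57.37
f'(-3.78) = 29.24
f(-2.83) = -33.21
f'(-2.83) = 21.64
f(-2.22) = -21.49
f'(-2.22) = 16.76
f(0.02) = -4.02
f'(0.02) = -1.16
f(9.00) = -337.00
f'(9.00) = -73.00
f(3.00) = -43.00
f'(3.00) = -25.00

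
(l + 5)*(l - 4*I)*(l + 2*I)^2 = l^4 + 5*l^3 + 12*l^2 + 60*l + 16*I*l + 80*I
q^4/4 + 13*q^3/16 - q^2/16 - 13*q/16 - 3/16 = (q/4 + 1/4)*(q - 1)*(q + 1/4)*(q + 3)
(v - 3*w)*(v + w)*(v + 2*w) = v^3 - 7*v*w^2 - 6*w^3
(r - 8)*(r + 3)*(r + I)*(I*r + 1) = I*r^4 - 5*I*r^3 - 23*I*r^2 - 5*I*r - 24*I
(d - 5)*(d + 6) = d^2 + d - 30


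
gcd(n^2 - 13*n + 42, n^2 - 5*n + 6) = 1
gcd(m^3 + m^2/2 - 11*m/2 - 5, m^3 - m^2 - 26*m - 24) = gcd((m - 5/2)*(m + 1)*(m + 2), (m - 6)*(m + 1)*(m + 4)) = m + 1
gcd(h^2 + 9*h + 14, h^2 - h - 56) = h + 7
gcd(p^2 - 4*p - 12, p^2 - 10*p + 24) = p - 6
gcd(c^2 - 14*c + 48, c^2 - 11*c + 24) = c - 8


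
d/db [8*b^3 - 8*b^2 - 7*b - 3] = 24*b^2 - 16*b - 7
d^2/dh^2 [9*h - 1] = 0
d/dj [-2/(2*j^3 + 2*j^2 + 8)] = j*(3*j + 2)/(j^3 + j^2 + 4)^2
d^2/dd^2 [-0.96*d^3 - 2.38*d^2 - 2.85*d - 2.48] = -5.76*d - 4.76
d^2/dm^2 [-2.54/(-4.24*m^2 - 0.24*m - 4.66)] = (-91.326208*m^2 - 5.169408*m + 2.54*(8.48*m + 0.24)*(16.96*m + 0.48) - 100.372672)/(4.24*m^2 + 0.24*m + 4.66)^3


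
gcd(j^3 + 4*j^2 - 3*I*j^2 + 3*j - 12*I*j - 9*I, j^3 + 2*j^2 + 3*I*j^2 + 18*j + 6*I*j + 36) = j - 3*I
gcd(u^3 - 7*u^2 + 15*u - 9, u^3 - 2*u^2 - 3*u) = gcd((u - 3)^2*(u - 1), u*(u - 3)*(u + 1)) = u - 3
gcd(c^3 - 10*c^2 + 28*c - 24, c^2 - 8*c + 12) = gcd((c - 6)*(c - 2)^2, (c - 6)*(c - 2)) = c^2 - 8*c + 12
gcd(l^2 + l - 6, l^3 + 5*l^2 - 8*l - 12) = l - 2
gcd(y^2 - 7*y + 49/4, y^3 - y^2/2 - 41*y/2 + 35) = y - 7/2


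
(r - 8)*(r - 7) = r^2 - 15*r + 56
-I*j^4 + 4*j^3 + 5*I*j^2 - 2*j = j*(j + I)*(j + 2*I)*(-I*j + 1)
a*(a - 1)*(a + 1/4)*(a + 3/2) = a^4 + 3*a^3/4 - 11*a^2/8 - 3*a/8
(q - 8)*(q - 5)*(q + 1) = q^3 - 12*q^2 + 27*q + 40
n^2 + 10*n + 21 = (n + 3)*(n + 7)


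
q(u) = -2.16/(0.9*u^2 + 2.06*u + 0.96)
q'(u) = -2.16*(-1.8*u - 2.06)/(0.9*u^2 + 2.06*u + 0.96)^2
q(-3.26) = -0.57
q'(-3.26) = -0.57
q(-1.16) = 9.88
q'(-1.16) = -1.27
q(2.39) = -0.20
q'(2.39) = 0.11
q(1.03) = -0.54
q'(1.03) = 0.52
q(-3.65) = -0.40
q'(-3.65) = -0.33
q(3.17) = -0.13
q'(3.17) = 0.06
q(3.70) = -0.10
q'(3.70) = 0.04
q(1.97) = -0.25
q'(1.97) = 0.17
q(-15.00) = -0.01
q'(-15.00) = -0.00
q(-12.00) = -0.02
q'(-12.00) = -0.00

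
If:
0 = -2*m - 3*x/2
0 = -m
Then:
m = 0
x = 0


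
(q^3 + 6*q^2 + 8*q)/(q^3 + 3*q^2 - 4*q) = (q + 2)/(q - 1)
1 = 1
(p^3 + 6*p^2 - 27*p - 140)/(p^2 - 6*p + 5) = (p^2 + 11*p + 28)/(p - 1)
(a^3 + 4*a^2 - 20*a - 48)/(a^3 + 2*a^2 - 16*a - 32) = (a + 6)/(a + 4)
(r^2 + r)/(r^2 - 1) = r/(r - 1)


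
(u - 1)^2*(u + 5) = u^3 + 3*u^2 - 9*u + 5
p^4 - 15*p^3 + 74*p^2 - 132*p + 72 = (p - 6)^2*(p - 2)*(p - 1)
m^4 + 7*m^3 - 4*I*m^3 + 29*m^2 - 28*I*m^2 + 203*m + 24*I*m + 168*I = (m + 7)*(m - 8*I)*(m + I)*(m + 3*I)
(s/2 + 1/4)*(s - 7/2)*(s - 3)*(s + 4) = s^4/2 - s^3 - 67*s^2/8 + 137*s/8 + 21/2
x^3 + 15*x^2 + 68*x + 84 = (x + 2)*(x + 6)*(x + 7)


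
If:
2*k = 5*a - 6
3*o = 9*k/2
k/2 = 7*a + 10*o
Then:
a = 174/173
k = -84/173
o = -126/173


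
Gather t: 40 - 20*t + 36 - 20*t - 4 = 72 - 40*t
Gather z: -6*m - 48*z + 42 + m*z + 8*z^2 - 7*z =-6*m + 8*z^2 + z*(m - 55) + 42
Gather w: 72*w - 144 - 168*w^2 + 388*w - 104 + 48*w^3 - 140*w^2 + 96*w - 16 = 48*w^3 - 308*w^2 + 556*w - 264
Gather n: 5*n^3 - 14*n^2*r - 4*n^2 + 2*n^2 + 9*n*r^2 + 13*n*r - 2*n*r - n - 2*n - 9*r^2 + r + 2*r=5*n^3 + n^2*(-14*r - 2) + n*(9*r^2 + 11*r - 3) - 9*r^2 + 3*r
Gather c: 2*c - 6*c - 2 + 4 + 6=8 - 4*c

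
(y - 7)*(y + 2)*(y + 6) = y^3 + y^2 - 44*y - 84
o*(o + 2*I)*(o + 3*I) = o^3 + 5*I*o^2 - 6*o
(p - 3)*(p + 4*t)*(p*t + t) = p^3*t + 4*p^2*t^2 - 2*p^2*t - 8*p*t^2 - 3*p*t - 12*t^2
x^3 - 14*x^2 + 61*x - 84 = (x - 7)*(x - 4)*(x - 3)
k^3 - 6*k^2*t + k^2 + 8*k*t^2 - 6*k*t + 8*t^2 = (k + 1)*(k - 4*t)*(k - 2*t)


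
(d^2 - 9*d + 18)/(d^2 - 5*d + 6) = (d - 6)/(d - 2)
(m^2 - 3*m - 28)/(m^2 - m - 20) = (m - 7)/(m - 5)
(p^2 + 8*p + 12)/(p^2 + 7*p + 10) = (p + 6)/(p + 5)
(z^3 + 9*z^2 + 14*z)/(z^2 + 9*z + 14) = z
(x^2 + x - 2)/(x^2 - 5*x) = (x^2 + x - 2)/(x*(x - 5))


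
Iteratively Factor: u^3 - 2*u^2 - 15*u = (u + 3)*(u^2 - 5*u) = (u - 5)*(u + 3)*(u)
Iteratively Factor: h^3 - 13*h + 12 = (h + 4)*(h^2 - 4*h + 3) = (h - 3)*(h + 4)*(h - 1)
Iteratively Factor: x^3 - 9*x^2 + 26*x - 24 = (x - 3)*(x^2 - 6*x + 8) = (x - 3)*(x - 2)*(x - 4)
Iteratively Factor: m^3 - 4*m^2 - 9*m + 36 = (m + 3)*(m^2 - 7*m + 12) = (m - 3)*(m + 3)*(m - 4)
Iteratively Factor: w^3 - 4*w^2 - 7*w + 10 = (w - 5)*(w^2 + w - 2) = (w - 5)*(w - 1)*(w + 2)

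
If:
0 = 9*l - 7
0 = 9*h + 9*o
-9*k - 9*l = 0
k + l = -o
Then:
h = 0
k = -7/9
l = 7/9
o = 0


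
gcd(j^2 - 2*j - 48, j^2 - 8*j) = j - 8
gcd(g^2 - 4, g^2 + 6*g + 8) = g + 2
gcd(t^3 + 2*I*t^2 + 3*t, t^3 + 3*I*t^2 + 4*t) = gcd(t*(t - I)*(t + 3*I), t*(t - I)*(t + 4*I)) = t^2 - I*t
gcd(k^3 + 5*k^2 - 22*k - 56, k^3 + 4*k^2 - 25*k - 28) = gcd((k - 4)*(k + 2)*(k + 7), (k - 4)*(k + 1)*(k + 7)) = k^2 + 3*k - 28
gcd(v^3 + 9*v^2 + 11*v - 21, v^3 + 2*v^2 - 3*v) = v^2 + 2*v - 3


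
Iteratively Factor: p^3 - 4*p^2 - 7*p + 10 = (p - 1)*(p^2 - 3*p - 10) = (p - 1)*(p + 2)*(p - 5)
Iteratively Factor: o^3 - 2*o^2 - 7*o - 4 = (o + 1)*(o^2 - 3*o - 4) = (o - 4)*(o + 1)*(o + 1)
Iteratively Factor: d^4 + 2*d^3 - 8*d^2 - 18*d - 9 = (d + 3)*(d^3 - d^2 - 5*d - 3) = (d + 1)*(d + 3)*(d^2 - 2*d - 3) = (d - 3)*(d + 1)*(d + 3)*(d + 1)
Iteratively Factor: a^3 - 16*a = (a - 4)*(a^2 + 4*a) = a*(a - 4)*(a + 4)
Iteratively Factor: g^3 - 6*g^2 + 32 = (g - 4)*(g^2 - 2*g - 8) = (g - 4)^2*(g + 2)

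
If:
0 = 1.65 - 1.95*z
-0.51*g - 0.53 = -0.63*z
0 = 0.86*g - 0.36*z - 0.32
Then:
No Solution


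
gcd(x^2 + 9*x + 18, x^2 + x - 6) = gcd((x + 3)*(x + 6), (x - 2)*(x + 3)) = x + 3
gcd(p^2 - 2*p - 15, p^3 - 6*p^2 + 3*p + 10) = p - 5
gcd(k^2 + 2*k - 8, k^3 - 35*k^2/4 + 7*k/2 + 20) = k - 2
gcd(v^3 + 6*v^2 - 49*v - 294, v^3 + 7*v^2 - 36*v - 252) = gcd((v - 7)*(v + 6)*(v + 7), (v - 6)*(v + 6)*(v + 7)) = v^2 + 13*v + 42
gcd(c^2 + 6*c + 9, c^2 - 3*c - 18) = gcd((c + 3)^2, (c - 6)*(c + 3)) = c + 3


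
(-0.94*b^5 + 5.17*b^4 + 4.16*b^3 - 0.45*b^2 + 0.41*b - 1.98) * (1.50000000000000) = -1.41*b^5 + 7.755*b^4 + 6.24*b^3 - 0.675*b^2 + 0.615*b - 2.97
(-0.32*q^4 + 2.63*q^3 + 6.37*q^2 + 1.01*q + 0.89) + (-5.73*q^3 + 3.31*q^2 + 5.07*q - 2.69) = -0.32*q^4 - 3.1*q^3 + 9.68*q^2 + 6.08*q - 1.8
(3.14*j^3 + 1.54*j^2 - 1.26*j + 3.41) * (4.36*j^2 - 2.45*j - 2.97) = 13.6904*j^5 - 0.9786*j^4 - 18.5924*j^3 + 13.3808*j^2 - 4.6123*j - 10.1277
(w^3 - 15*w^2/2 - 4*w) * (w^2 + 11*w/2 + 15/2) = w^5 - 2*w^4 - 151*w^3/4 - 313*w^2/4 - 30*w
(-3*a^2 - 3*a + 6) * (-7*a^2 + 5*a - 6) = 21*a^4 + 6*a^3 - 39*a^2 + 48*a - 36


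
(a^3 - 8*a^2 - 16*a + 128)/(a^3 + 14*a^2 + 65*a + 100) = (a^2 - 12*a + 32)/(a^2 + 10*a + 25)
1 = 1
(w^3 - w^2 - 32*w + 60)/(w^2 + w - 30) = w - 2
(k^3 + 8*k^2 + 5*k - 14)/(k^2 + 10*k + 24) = (k^3 + 8*k^2 + 5*k - 14)/(k^2 + 10*k + 24)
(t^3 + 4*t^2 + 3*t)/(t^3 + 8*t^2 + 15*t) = (t + 1)/(t + 5)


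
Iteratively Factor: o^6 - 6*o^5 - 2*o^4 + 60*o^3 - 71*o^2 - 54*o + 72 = (o - 1)*(o^5 - 5*o^4 - 7*o^3 + 53*o^2 - 18*o - 72) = (o - 2)*(o - 1)*(o^4 - 3*o^3 - 13*o^2 + 27*o + 36) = (o - 3)*(o - 2)*(o - 1)*(o^3 - 13*o - 12) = (o - 3)*(o - 2)*(o - 1)*(o + 3)*(o^2 - 3*o - 4) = (o - 3)*(o - 2)*(o - 1)*(o + 1)*(o + 3)*(o - 4)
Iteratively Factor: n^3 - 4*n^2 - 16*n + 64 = (n - 4)*(n^2 - 16) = (n - 4)*(n + 4)*(n - 4)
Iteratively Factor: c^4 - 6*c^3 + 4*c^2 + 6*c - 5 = (c + 1)*(c^3 - 7*c^2 + 11*c - 5) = (c - 1)*(c + 1)*(c^2 - 6*c + 5) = (c - 1)^2*(c + 1)*(c - 5)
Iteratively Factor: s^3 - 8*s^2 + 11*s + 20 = (s - 5)*(s^2 - 3*s - 4) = (s - 5)*(s - 4)*(s + 1)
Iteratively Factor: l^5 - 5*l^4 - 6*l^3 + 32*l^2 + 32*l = (l + 2)*(l^4 - 7*l^3 + 8*l^2 + 16*l) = (l - 4)*(l + 2)*(l^3 - 3*l^2 - 4*l) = (l - 4)*(l + 1)*(l + 2)*(l^2 - 4*l) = l*(l - 4)*(l + 1)*(l + 2)*(l - 4)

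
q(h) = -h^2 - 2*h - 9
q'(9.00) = -20.00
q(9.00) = -108.00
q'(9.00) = -20.00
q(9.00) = -108.00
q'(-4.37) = 6.74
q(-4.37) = -19.36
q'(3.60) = -9.20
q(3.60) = -29.16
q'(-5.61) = 9.22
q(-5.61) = -29.25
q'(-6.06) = 10.12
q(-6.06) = -33.60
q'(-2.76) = 3.52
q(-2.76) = -11.10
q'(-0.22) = -1.56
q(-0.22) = -8.61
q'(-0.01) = -1.98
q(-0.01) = -8.98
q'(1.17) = -4.34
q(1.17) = -12.71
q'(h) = -2*h - 2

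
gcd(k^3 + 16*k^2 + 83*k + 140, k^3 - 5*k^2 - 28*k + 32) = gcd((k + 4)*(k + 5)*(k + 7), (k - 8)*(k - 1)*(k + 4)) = k + 4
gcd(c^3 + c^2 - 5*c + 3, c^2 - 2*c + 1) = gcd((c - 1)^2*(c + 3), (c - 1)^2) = c^2 - 2*c + 1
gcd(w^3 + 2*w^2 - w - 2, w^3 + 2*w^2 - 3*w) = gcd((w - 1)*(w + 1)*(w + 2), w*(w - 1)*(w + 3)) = w - 1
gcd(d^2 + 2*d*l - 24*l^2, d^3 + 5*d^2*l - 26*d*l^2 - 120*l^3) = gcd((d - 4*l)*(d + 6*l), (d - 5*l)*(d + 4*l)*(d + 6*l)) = d + 6*l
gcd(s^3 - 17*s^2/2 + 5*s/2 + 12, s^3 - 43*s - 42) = s + 1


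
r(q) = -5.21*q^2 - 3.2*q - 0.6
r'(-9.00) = 90.58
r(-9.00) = -393.81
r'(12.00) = -128.24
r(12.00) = -789.24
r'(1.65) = -20.39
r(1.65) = -20.06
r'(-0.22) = -0.91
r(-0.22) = -0.15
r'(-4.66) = 45.36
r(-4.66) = -98.83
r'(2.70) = -31.33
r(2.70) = -47.22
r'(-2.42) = 22.02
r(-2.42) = -23.37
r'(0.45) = -7.89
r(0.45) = -3.10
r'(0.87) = -12.27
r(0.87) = -7.33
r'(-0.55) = 2.53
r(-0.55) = -0.42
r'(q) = -10.42*q - 3.2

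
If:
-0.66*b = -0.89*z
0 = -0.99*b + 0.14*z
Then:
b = 0.00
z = 0.00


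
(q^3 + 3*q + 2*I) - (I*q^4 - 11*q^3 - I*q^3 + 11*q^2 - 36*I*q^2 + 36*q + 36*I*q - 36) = -I*q^4 + 12*q^3 + I*q^3 - 11*q^2 + 36*I*q^2 - 33*q - 36*I*q + 36 + 2*I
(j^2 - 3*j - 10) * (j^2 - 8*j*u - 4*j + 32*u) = j^4 - 8*j^3*u - 7*j^3 + 56*j^2*u + 2*j^2 - 16*j*u + 40*j - 320*u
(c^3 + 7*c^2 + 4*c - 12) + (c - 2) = c^3 + 7*c^2 + 5*c - 14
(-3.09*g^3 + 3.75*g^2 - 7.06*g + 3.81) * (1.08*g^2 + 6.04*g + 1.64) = -3.3372*g^5 - 14.6136*g^4 + 9.9576*g^3 - 32.3776*g^2 + 11.434*g + 6.2484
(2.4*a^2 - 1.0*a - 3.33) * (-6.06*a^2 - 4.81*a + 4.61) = -14.544*a^4 - 5.484*a^3 + 36.0538*a^2 + 11.4073*a - 15.3513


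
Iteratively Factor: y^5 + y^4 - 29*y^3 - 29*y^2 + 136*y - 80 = (y - 1)*(y^4 + 2*y^3 - 27*y^2 - 56*y + 80) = (y - 5)*(y - 1)*(y^3 + 7*y^2 + 8*y - 16) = (y - 5)*(y - 1)*(y + 4)*(y^2 + 3*y - 4) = (y - 5)*(y - 1)*(y + 4)^2*(y - 1)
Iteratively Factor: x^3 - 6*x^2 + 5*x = (x)*(x^2 - 6*x + 5) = x*(x - 1)*(x - 5)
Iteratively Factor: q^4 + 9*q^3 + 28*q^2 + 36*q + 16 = (q + 2)*(q^3 + 7*q^2 + 14*q + 8) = (q + 2)*(q + 4)*(q^2 + 3*q + 2) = (q + 1)*(q + 2)*(q + 4)*(q + 2)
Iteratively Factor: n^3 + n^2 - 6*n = (n - 2)*(n^2 + 3*n) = n*(n - 2)*(n + 3)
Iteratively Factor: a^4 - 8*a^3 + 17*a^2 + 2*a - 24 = (a + 1)*(a^3 - 9*a^2 + 26*a - 24) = (a - 4)*(a + 1)*(a^2 - 5*a + 6) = (a - 4)*(a - 3)*(a + 1)*(a - 2)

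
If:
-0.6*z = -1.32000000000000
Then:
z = 2.20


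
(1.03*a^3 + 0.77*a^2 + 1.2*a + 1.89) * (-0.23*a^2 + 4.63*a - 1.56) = -0.2369*a^5 + 4.5918*a^4 + 1.6823*a^3 + 3.9201*a^2 + 6.8787*a - 2.9484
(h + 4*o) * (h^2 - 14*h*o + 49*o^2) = h^3 - 10*h^2*o - 7*h*o^2 + 196*o^3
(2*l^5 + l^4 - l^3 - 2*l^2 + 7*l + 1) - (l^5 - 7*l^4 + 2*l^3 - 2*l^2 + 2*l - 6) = l^5 + 8*l^4 - 3*l^3 + 5*l + 7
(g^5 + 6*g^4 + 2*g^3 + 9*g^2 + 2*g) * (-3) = -3*g^5 - 18*g^4 - 6*g^3 - 27*g^2 - 6*g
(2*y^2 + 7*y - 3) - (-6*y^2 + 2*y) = 8*y^2 + 5*y - 3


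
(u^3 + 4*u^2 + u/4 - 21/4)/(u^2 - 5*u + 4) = (u^2 + 5*u + 21/4)/(u - 4)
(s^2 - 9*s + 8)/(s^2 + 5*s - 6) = (s - 8)/(s + 6)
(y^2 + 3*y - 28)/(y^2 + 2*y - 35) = (y - 4)/(y - 5)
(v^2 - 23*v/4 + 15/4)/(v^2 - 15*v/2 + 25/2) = (4*v - 3)/(2*(2*v - 5))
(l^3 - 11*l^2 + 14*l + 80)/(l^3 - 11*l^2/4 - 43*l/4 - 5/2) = 4*(l - 8)/(4*l + 1)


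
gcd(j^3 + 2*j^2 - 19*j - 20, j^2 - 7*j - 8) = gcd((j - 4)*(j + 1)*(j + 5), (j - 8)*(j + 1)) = j + 1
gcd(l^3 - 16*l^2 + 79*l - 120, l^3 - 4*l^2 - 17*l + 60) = l^2 - 8*l + 15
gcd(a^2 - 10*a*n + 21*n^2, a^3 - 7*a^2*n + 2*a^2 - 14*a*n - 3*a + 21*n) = a - 7*n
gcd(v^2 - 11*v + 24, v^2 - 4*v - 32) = v - 8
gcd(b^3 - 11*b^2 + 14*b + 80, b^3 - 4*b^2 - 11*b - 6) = 1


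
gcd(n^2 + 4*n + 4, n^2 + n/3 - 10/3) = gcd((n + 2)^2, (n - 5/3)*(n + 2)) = n + 2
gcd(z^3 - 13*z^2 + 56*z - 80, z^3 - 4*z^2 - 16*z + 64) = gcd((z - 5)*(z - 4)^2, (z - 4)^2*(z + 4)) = z^2 - 8*z + 16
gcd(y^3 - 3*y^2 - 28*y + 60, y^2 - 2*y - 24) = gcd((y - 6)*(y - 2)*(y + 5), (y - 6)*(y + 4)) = y - 6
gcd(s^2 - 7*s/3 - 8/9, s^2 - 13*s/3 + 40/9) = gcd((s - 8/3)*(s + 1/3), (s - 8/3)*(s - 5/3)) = s - 8/3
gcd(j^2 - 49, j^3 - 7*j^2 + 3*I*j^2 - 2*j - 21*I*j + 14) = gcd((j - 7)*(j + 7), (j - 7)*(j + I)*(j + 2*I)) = j - 7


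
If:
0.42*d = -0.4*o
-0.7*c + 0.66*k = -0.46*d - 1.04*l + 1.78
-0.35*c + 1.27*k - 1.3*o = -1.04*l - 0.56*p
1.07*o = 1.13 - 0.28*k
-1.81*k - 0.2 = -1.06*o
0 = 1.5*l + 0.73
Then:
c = -3.44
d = -0.90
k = 0.44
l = -0.49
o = 0.94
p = -0.06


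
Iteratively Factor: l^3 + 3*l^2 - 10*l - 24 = (l + 2)*(l^2 + l - 12) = (l - 3)*(l + 2)*(l + 4)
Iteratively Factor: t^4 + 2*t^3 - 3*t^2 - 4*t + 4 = (t - 1)*(t^3 + 3*t^2 - 4) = (t - 1)*(t + 2)*(t^2 + t - 2) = (t - 1)*(t + 2)^2*(t - 1)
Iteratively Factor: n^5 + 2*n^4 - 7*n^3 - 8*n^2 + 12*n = (n - 1)*(n^4 + 3*n^3 - 4*n^2 - 12*n) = (n - 1)*(n + 3)*(n^3 - 4*n) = (n - 2)*(n - 1)*(n + 3)*(n^2 + 2*n) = n*(n - 2)*(n - 1)*(n + 3)*(n + 2)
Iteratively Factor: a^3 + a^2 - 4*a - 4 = (a - 2)*(a^2 + 3*a + 2) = (a - 2)*(a + 2)*(a + 1)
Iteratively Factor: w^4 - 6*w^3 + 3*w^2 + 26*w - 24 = (w - 1)*(w^3 - 5*w^2 - 2*w + 24) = (w - 3)*(w - 1)*(w^2 - 2*w - 8) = (w - 4)*(w - 3)*(w - 1)*(w + 2)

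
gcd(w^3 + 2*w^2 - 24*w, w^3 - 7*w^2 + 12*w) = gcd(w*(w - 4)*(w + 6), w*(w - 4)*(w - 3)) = w^2 - 4*w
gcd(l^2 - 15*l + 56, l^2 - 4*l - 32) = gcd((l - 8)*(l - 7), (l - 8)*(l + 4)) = l - 8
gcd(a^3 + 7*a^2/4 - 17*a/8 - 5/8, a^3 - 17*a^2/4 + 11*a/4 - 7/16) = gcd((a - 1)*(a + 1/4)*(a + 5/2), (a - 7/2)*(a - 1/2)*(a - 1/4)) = 1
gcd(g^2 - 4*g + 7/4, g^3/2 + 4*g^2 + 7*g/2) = 1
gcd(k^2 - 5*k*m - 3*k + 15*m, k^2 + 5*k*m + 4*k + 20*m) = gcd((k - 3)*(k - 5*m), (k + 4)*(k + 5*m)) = 1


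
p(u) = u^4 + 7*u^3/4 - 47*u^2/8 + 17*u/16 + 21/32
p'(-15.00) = -12141.44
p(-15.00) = 43381.59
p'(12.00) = 7528.06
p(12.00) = 22927.41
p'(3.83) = 257.80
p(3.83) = 232.04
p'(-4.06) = -132.39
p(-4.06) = 54.09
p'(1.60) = 12.09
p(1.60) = 1.04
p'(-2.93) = -20.05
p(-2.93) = -23.21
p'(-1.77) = 16.13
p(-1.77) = -19.52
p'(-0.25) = 4.27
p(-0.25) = 0.00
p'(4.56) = 435.92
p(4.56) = 481.65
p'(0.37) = -2.36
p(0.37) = 0.35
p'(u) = 4*u^3 + 21*u^2/4 - 47*u/4 + 17/16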